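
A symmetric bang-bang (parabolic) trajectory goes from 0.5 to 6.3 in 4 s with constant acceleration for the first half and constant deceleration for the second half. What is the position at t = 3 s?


Symmetric rest-to-rest: each phase covers (pf-p0)/2 in time T/2. 0.5*a*(T/2)^2 = (pf-p0)/2 => a = 4*(pf-p0)/T^2
a = 4*(6.3-0.5)/4^2 = 1.45
t = 3 is in the deceleration phase (t > T/2).
p = pf - 0.5*a*(T-t)^2 = 6.3 - 0.5*1.45*1^2
= 5.575


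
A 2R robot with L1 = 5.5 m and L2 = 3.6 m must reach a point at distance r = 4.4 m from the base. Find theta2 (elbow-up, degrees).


cos(theta2) = (r^2 - L1^2 - L2^2) / (2*L1*L2)
cos(theta2) = (19.36 - 30.25 - 12.96) / 39.6
cos(theta2) = -0.602273
theta2 = 127.0328 degrees


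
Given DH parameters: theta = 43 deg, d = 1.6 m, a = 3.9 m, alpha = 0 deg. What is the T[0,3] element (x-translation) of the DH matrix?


T[0,3] = a * cos(theta)
= 3.9 * cos(43 deg)
= 3.9 * 0.7314
= 2.8523


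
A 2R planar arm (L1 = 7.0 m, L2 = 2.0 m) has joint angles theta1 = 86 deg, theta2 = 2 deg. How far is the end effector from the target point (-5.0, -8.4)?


End effector via forward kinematics:
x = L1*cos(t1) + L2*cos(t1+t2) = 0.5581
y = L1*sin(t1) + L2*sin(t1+t2) = 8.9817
Distance to target:
d = sqrt((-5.0 - 0.5581)^2 + (-8.4 - 8.9817)^2)
= sqrt(30.8924 + 302.1245)
= 18.2488 m


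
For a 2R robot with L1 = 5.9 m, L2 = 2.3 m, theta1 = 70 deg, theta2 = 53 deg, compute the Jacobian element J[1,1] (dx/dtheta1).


J[1,1] = -L1*sin(t1) - L2*sin(t1+t2)
= -5.9*sin(70) - 2.3*sin(123)
= -7.4731


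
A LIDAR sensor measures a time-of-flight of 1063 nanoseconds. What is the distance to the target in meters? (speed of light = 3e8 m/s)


tof = 1063 ns = 1.063e-06 s
dist = c * tof / 2
= 3e8 * 1.063e-06 / 2
= 159.45 m


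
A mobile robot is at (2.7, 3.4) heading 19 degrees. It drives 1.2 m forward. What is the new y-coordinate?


y_new = y0 + d*sin(theta)
= 3.4 + 1.2*sin(19)
= 3.4 + 0.3907
= 3.7907


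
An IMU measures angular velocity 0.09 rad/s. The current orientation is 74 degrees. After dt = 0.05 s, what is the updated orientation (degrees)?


delta_theta = w * dt = 0.09 * 0.05 = 0.0045 rad
= 0.2578 deg
theta_new = 74 + 0.2578 = 74.2578 deg


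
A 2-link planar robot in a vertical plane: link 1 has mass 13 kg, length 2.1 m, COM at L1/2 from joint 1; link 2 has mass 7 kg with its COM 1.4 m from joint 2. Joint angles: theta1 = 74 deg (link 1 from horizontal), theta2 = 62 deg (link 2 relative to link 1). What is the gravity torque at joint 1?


Horizontal distance from joint 1 to link-1 COM:
  x_c1 = (L1/2)*cos(t1) = 1.05 * 0.2756 = 0.2894 m
Horizontal distance from joint 1 to link-2 COM:
  x_c2 = L1*cos(t1) + Lc2*cos(t1+t2)
       = 2.1*0.2756 + 1.4*-0.7193 = -0.4282 m
tau1 = m1*g*x_c1 + m2*g*x_c2
     = 13*9.81*0.2894 + 7*9.81*-0.4282
     = 36.9096 + -29.4071
     = 7.5026 Nm


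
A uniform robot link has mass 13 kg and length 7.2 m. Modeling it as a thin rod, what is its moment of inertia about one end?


I = (1/3) * m * L^2
= (1/3) * 13 * 7.2^2
= 0.333333 * 13 * 51.84
= 224.64 kg*m^2


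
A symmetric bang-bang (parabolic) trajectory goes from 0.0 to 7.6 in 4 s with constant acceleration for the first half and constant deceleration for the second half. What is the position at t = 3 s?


Symmetric rest-to-rest: each phase covers (pf-p0)/2 in time T/2. 0.5*a*(T/2)^2 = (pf-p0)/2 => a = 4*(pf-p0)/T^2
a = 4*(7.6-0.0)/4^2 = 1.9
t = 3 is in the deceleration phase (t > T/2).
p = pf - 0.5*a*(T-t)^2 = 7.6 - 0.5*1.9*1^2
= 6.65


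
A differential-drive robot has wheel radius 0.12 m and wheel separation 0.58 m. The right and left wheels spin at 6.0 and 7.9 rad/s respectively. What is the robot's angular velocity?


vR = r*wR = 0.12*6.0 = 0.72 m/s
vL = r*wL = 0.12*7.9 = 0.948 m/s
v = (vR+vL)/2 = 0.834 m/s
omega = (vR-vL)/L = -0.3931 rad/s
angular velocity = -0.3931 rad/s


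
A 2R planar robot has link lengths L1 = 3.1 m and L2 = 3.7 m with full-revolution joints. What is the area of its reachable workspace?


r_max = L1 + L2 = 6.8 m
r_min = |L1 - L2| = 0.6 m
Area = pi*(r_max^2 - r_min^2)
= pi*(46.24 - 0.36)
= pi * 45.88
= 144.1363 m^2


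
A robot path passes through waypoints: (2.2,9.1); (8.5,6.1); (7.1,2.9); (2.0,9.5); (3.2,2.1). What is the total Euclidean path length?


Segment lengths:
  seg1 = sqrt((6.3)^2 + (-3.0)^2) = 6.9778
  seg2 = sqrt((-1.4)^2 + (-3.2)^2) = 3.4928
  seg3 = sqrt((-5.1)^2 + (6.6)^2) = 8.3409
  seg4 = sqrt((1.2)^2 + (-7.4)^2) = 7.4967
Total = 26.3082


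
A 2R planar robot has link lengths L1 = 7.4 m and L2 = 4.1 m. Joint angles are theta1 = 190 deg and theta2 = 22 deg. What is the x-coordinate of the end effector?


Convert angles to radians: theta1 = 3.3161, theta2 = 0.384
x = L1*cos(theta1) + L2*cos(theta1+theta2)
x = -7.2876 + -3.477
x = -10.7646


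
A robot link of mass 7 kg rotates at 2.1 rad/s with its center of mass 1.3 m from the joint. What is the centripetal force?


F = m * omega^2 * r
= 7 * 2.1^2 * 1.3
= 7 * 4.41 * 1.3
= 40.131 N


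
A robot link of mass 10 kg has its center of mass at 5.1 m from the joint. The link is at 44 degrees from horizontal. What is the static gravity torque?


tau = m*g*L*cos(angle)
= 10 * 9.81 * 5.1 * cos(44 deg)
= 10 * 9.81 * 5.1 * 0.7193
= 359.8929 Nm


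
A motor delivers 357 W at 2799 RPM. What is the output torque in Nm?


omega = 2799 * 2*pi/60 = 293.1106 rad/s
tau = P / omega = 357 / 293.1106
= 1.218 Nm


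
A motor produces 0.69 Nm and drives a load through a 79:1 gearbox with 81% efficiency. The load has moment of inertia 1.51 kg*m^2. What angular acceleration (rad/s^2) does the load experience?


tau_out = tau_motor * N * eta
= 0.69 * 79 * 0.81 = 44.1531 Nm
alpha = tau_out / I = 44.1531 / 1.51
= 29.2405 rad/s^2


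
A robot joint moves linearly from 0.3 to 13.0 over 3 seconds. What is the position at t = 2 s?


s = t/T = 2/3 = 0.6667
p(t) = p0 + (pf-p0)*s
= 0.3 + (13.0 - 0.3) * 0.6667
= 8.7667


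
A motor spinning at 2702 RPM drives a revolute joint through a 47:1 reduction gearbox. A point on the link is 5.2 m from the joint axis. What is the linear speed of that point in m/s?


omega_motor = 2702 * 2*pi/60 = 282.9528 rad/s
omega_joint = omega_motor / 47 = 6.0203 rad/s
v = omega_joint * r = 6.0203 * 5.2
= 31.3054 m/s


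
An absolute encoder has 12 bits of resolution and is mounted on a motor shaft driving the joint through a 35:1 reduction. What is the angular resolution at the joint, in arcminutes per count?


counts = 2^12 = 4096
effective counts at joint = 4096 * 35 = 143360
resolution = 360*60 / 143360
= 0.1507 arcmin/count


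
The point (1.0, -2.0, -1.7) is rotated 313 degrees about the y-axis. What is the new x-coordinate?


Rotation about y-axis: x' = x*cos(theta) + z*sin(theta)
= 1.0 * 0.682 + -1.7 * -0.7314
= 1.9253


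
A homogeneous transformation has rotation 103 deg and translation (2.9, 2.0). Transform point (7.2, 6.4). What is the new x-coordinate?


x' = cos(theta)*px - sin(theta)*py + tx
= -0.225*7.2 - 0.9744*6.4 + 2.9
= -4.9556


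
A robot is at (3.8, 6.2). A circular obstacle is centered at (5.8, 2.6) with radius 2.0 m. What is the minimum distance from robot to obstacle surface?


center_dist = sqrt((3.8-5.8)^2 + (6.2-2.6)^2)
= sqrt(4.0 + 12.96)
= 4.1183
min_dist = center_dist - radius = 4.1183 - 2.0 = 2.1183 m


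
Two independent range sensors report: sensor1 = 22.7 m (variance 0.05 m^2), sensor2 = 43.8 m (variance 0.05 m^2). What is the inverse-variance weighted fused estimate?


w1 = (1/var1) / (1/var1 + 1/var2)
   = 20.0 / (20.0 + 20.0) = 0.5
w2 = 1 - w1 = 0.5
fused = w1*s1 + w2*s2 = 11.35 + 21.9
= 33.25 m


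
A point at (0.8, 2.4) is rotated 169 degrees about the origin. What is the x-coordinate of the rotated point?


x' = x*cos(theta) - y*sin(theta)
cos(169 deg) = -0.9816, sin(169 deg) = 0.1908
x' = 0.8 * -0.9816 - 2.4 * 0.1908
= -0.7853 - 0.4579
= -1.2432


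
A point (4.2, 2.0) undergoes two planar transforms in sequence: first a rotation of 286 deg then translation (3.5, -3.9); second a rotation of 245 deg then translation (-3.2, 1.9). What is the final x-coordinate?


After transform 1:
x1 = cos(286)*4.2 - sin(286)*2.0 + 3.5 = 6.5802
y1 = sin(286)*4.2 + cos(286)*2.0 + -3.9 = -7.386
After transform 2:
x2 = cos(245)*6.5802 - sin(245)*-7.386 + -3.2
= -12.6749


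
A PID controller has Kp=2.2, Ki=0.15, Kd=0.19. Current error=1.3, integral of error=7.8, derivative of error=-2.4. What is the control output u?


u = Kp*e + Ki*int(e) + Kd*de/dt
= 2.2*1.3 + 0.15*7.8 + 0.19*(-2.4)
= 2.86 + 1.17 + -0.456
= 3.574


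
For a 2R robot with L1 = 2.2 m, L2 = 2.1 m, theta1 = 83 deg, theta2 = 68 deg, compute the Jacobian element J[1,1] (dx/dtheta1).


J[1,1] = -L1*sin(t1) - L2*sin(t1+t2)
= -2.2*sin(83) - 2.1*sin(151)
= -3.2017


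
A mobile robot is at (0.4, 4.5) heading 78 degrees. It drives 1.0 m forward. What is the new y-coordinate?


y_new = y0 + d*sin(theta)
= 4.5 + 1.0*sin(78)
= 4.5 + 0.9781
= 5.4781


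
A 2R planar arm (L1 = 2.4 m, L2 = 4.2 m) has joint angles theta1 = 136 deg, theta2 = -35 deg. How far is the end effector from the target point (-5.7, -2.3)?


End effector via forward kinematics:
x = L1*cos(t1) + L2*cos(t1+t2) = -2.5278
y = L1*sin(t1) + L2*sin(t1+t2) = 5.79
Distance to target:
d = sqrt((-5.7 - -2.5278)^2 + (-2.3 - 5.79)^2)
= sqrt(10.0628 + 65.4483)
= 8.6897 m


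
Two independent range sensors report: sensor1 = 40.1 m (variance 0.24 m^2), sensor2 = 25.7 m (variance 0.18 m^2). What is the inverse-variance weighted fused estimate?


w1 = (1/var1) / (1/var1 + 1/var2)
   = 4.1667 / (4.1667 + 5.5556) = 0.4286
w2 = 1 - w1 = 0.5714
fused = w1*s1 + w2*s2 = 17.1857 + 14.6857
= 31.8714 m


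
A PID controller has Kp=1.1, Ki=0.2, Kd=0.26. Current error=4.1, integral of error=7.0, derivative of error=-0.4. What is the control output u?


u = Kp*e + Ki*int(e) + Kd*de/dt
= 1.1*4.1 + 0.2*7.0 + 0.26*(-0.4)
= 4.51 + 1.4 + -0.104
= 5.806


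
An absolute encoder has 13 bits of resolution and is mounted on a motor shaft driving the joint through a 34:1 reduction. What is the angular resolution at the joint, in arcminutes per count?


counts = 2^13 = 8192
effective counts at joint = 8192 * 34 = 278528
resolution = 360*60 / 278528
= 0.0776 arcmin/count


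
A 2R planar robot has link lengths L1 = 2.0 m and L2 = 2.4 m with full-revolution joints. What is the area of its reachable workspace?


r_max = L1 + L2 = 4.4 m
r_min = |L1 - L2| = 0.4 m
Area = pi*(r_max^2 - r_min^2)
= pi*(19.36 - 0.16)
= pi * 19.2
= 60.3186 m^2


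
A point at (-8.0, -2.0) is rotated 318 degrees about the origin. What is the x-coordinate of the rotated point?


x' = x*cos(theta) - y*sin(theta)
cos(318 deg) = 0.7431, sin(318 deg) = -0.6691
x' = -8.0 * 0.7431 - -2.0 * -0.6691
= -5.9452 - 1.3383
= -7.2834


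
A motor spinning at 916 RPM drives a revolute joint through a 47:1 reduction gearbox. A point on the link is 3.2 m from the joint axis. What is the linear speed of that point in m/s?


omega_motor = 916 * 2*pi/60 = 95.9233 rad/s
omega_joint = omega_motor / 47 = 2.0409 rad/s
v = omega_joint * r = 2.0409 * 3.2
= 6.5309 m/s


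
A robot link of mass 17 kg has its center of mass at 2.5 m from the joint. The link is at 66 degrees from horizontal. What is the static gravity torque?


tau = m*g*L*cos(angle)
= 17 * 9.81 * 2.5 * cos(66 deg)
= 17 * 9.81 * 2.5 * 0.4067
= 169.5787 Nm


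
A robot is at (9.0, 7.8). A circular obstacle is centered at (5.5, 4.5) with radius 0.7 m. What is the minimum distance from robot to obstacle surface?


center_dist = sqrt((9.0-5.5)^2 + (7.8-4.5)^2)
= sqrt(12.25 + 10.89)
= 4.8104
min_dist = center_dist - radius = 4.8104 - 0.7 = 4.1104 m


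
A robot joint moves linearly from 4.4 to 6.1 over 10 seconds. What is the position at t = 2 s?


s = t/T = 2/10 = 0.2
p(t) = p0 + (pf-p0)*s
= 4.4 + (6.1 - 4.4) * 0.2
= 4.74


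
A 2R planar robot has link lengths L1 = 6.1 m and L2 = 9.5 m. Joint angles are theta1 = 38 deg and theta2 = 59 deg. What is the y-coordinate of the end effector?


Convert angles to radians: theta1 = 0.6632, theta2 = 1.0297
y = L1*sin(theta1) + L2*sin(theta1+theta2)
y = 3.7555 + 9.4292
y = 13.1847


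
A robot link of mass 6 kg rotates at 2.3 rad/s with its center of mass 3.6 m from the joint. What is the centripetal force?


F = m * omega^2 * r
= 6 * 2.3^2 * 3.6
= 6 * 5.29 * 3.6
= 114.264 N


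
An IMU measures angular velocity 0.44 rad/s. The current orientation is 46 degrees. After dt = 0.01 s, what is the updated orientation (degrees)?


delta_theta = w * dt = 0.44 * 0.01 = 0.0044 rad
= 0.2521 deg
theta_new = 46 + 0.2521 = 46.2521 deg


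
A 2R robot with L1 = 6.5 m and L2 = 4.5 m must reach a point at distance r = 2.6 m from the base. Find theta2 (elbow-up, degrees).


cos(theta2) = (r^2 - L1^2 - L2^2) / (2*L1*L2)
cos(theta2) = (6.76 - 42.25 - 20.25) / 58.5
cos(theta2) = -0.952821
theta2 = 162.33 degrees


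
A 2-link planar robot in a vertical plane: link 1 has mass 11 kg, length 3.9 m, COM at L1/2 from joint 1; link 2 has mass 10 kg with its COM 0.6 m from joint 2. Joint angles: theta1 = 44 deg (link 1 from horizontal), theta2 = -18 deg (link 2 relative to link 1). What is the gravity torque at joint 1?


Horizontal distance from joint 1 to link-1 COM:
  x_c1 = (L1/2)*cos(t1) = 1.95 * 0.7193 = 1.4027 m
Horizontal distance from joint 1 to link-2 COM:
  x_c2 = L1*cos(t1) + Lc2*cos(t1+t2)
       = 3.9*0.7193 + 0.6*0.8988 = 3.3447 m
tau1 = m1*g*x_c1 + m2*g*x_c2
     = 11*9.81*1.4027 + 10*9.81*3.3447
     = 151.3667 + 328.1152
     = 479.4819 Nm


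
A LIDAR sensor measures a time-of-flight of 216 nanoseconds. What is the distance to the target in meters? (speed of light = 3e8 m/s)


tof = 216 ns = 2.16e-07 s
dist = c * tof / 2
= 3e8 * 2.16e-07 / 2
= 32.4 m


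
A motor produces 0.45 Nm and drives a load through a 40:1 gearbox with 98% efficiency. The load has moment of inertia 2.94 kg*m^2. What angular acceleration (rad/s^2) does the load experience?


tau_out = tau_motor * N * eta
= 0.45 * 40 * 0.98 = 17.64 Nm
alpha = tau_out / I = 17.64 / 2.94
= 6.0 rad/s^2


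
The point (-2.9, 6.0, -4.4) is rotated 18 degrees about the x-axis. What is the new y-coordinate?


Rotation about x-axis: y' = y*cos(theta) - z*sin(theta)
= 6.0 * 0.9511 - -4.4 * 0.309
= 7.066


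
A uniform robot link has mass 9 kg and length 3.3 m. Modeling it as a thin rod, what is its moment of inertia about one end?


I = (1/3) * m * L^2
= (1/3) * 9 * 3.3^2
= 0.333333 * 9 * 10.89
= 32.67 kg*m^2


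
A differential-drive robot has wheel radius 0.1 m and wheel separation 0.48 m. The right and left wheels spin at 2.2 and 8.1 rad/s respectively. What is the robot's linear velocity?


vR = r*wR = 0.1*2.2 = 0.22 m/s
vL = r*wL = 0.1*8.1 = 0.81 m/s
v = (vR+vL)/2 = 0.515 m/s
omega = (vR-vL)/L = -1.2292 rad/s
linear velocity = 0.515 m/s


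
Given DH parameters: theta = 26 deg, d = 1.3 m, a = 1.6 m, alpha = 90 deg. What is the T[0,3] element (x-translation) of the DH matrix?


T[0,3] = a * cos(theta)
= 1.6 * cos(26 deg)
= 1.6 * 0.8988
= 1.4381


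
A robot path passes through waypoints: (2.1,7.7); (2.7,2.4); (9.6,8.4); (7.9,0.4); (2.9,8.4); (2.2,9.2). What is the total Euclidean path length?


Segment lengths:
  seg1 = sqrt((0.6)^2 + (-5.3)^2) = 5.3339
  seg2 = sqrt((6.9)^2 + (6.0)^2) = 9.1439
  seg3 = sqrt((-1.7)^2 + (-8.0)^2) = 8.1786
  seg4 = sqrt((-5.0)^2 + (8.0)^2) = 9.434
  seg5 = sqrt((-0.7)^2 + (0.8)^2) = 1.063
Total = 33.1533


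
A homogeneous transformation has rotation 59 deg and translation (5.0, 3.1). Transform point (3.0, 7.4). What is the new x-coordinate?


x' = cos(theta)*px - sin(theta)*py + tx
= 0.515*3.0 - 0.8572*7.4 + 5.0
= 0.2021


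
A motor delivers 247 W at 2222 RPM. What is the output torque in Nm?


omega = 2222 * 2*pi/60 = 232.6873 rad/s
tau = P / omega = 247 / 232.6873
= 1.0615 Nm


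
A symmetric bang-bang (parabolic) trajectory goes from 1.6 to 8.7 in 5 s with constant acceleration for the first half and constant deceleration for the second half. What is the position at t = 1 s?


Symmetric rest-to-rest: each phase covers (pf-p0)/2 in time T/2. 0.5*a*(T/2)^2 = (pf-p0)/2 => a = 4*(pf-p0)/T^2
a = 4*(8.7-1.6)/5^2 = 1.136
t = 1 is in the acceleration phase (t <= T/2).
p = p0 + 0.5*a*t^2 = 1.6 + 0.5*1.136*1^2
= 2.168


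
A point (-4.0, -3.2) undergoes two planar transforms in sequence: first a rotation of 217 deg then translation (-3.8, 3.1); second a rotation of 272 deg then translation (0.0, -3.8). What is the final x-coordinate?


After transform 1:
x1 = cos(217)*-4.0 - sin(217)*-3.2 + -3.8 = -2.5313
y1 = sin(217)*-4.0 + cos(217)*-3.2 + 3.1 = 8.0629
After transform 2:
x2 = cos(272)*-2.5313 - sin(272)*8.0629 + 0.0
= 7.9696


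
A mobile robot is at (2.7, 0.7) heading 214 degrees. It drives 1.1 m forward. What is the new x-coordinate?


x_new = x0 + d*cos(theta)
= 2.7 + 1.1*cos(214)
= 2.7 + -0.9119
= 1.7881


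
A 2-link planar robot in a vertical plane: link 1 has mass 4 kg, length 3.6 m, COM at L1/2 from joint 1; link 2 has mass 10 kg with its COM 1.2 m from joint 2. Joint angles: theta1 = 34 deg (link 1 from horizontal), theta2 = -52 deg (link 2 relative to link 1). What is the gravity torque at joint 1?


Horizontal distance from joint 1 to link-1 COM:
  x_c1 = (L1/2)*cos(t1) = 1.8 * 0.829 = 1.4923 m
Horizontal distance from joint 1 to link-2 COM:
  x_c2 = L1*cos(t1) + Lc2*cos(t1+t2)
       = 3.6*0.829 + 1.2*0.9511 = 4.1258 m
tau1 = m1*g*x_c1 + m2*g*x_c2
     = 4*9.81*1.4923 + 10*9.81*4.1258
     = 58.5566 + 404.7413
     = 463.2979 Nm


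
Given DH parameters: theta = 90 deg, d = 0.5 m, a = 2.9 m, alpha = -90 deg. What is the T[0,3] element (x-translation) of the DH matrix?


T[0,3] = a * cos(theta)
= 2.9 * cos(90 deg)
= 2.9 * 0.0
= 0.0


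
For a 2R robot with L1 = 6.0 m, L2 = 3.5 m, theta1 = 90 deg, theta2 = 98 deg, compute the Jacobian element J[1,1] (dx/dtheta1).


J[1,1] = -L1*sin(t1) - L2*sin(t1+t2)
= -6.0*sin(90) - 3.5*sin(188)
= -5.5129


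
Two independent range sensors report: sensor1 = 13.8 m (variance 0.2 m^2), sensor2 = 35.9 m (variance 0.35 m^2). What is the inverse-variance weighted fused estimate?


w1 = (1/var1) / (1/var1 + 1/var2)
   = 5.0 / (5.0 + 2.8571) = 0.6364
w2 = 1 - w1 = 0.3636
fused = w1*s1 + w2*s2 = 8.7818 + 13.0545
= 21.8364 m


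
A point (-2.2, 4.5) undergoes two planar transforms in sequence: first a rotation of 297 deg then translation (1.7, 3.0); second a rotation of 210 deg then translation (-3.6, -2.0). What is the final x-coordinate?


After transform 1:
x1 = cos(297)*-2.2 - sin(297)*4.5 + 1.7 = 4.7108
y1 = sin(297)*-2.2 + cos(297)*4.5 + 3.0 = 7.0032
After transform 2:
x2 = cos(210)*4.7108 - sin(210)*7.0032 + -3.6
= -4.178


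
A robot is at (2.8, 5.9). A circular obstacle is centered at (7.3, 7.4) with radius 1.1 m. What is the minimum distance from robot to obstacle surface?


center_dist = sqrt((2.8-7.3)^2 + (5.9-7.4)^2)
= sqrt(20.25 + 2.25)
= 4.7434
min_dist = center_dist - radius = 4.7434 - 1.1 = 3.6434 m


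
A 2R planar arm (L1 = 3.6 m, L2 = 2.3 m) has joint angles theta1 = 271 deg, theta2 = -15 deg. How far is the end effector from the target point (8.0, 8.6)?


End effector via forward kinematics:
x = L1*cos(t1) + L2*cos(t1+t2) = -0.4936
y = L1*sin(t1) + L2*sin(t1+t2) = -5.8311
Distance to target:
d = sqrt((8.0 - -0.4936)^2 + (8.6 - -5.8311)^2)
= sqrt(72.1411 + 208.2576)
= 16.7451 m


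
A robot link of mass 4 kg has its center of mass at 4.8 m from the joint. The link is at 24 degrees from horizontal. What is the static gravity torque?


tau = m*g*L*cos(angle)
= 4 * 9.81 * 4.8 * cos(24 deg)
= 4 * 9.81 * 4.8 * 0.9135
= 172.0681 Nm


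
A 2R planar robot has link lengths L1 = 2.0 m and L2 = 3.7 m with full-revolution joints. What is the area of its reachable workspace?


r_max = L1 + L2 = 5.7 m
r_min = |L1 - L2| = 1.7 m
Area = pi*(r_max^2 - r_min^2)
= pi*(32.49 - 2.89)
= pi * 29.6
= 92.9911 m^2


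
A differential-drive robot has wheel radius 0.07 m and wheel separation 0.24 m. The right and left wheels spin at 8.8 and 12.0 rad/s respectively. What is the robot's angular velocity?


vR = r*wR = 0.07*8.8 = 0.616 m/s
vL = r*wL = 0.07*12.0 = 0.84 m/s
v = (vR+vL)/2 = 0.728 m/s
omega = (vR-vL)/L = -0.9333 rad/s
angular velocity = -0.9333 rad/s


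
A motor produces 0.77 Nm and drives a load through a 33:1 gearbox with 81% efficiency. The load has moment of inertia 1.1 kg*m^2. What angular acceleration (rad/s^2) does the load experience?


tau_out = tau_motor * N * eta
= 0.77 * 33 * 0.81 = 20.5821 Nm
alpha = tau_out / I = 20.5821 / 1.1
= 18.711 rad/s^2


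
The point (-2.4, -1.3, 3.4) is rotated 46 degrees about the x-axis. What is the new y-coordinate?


Rotation about x-axis: y' = y*cos(theta) - z*sin(theta)
= -1.3 * 0.6947 - 3.4 * 0.7193
= -3.3488


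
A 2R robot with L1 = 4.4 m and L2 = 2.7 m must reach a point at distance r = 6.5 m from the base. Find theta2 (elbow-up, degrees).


cos(theta2) = (r^2 - L1^2 - L2^2) / (2*L1*L2)
cos(theta2) = (42.25 - 19.36 - 7.29) / 23.76
cos(theta2) = 0.656566
theta2 = 48.9615 degrees


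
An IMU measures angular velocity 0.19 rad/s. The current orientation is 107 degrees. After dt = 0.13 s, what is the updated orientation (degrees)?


delta_theta = w * dt = 0.19 * 0.13 = 0.0247 rad
= 1.4152 deg
theta_new = 107 + 1.4152 = 108.4152 deg


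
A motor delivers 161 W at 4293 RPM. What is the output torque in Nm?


omega = 4293 * 2*pi/60 = 449.5619 rad/s
tau = P / omega = 161 / 449.5619
= 0.3581 Nm


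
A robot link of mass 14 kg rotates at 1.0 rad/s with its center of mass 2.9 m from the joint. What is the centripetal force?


F = m * omega^2 * r
= 14 * 1.0^2 * 2.9
= 14 * 1.0 * 2.9
= 40.6 N


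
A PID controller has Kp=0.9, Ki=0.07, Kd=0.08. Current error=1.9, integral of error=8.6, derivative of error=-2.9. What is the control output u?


u = Kp*e + Ki*int(e) + Kd*de/dt
= 0.9*1.9 + 0.07*8.6 + 0.08*(-2.9)
= 1.71 + 0.602 + -0.232
= 2.08


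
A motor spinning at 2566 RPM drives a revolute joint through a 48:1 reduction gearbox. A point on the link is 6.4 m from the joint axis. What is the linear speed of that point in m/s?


omega_motor = 2566 * 2*pi/60 = 268.7109 rad/s
omega_joint = omega_motor / 48 = 5.5981 rad/s
v = omega_joint * r = 5.5981 * 6.4
= 35.8281 m/s


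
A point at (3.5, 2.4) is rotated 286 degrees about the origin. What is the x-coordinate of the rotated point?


x' = x*cos(theta) - y*sin(theta)
cos(286 deg) = 0.2756, sin(286 deg) = -0.9613
x' = 3.5 * 0.2756 - 2.4 * -0.9613
= 0.9647 - -2.307
= 3.2718


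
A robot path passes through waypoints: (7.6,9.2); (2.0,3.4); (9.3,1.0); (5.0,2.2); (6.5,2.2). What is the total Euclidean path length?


Segment lengths:
  seg1 = sqrt((-5.6)^2 + (-5.8)^2) = 8.0623
  seg2 = sqrt((7.3)^2 + (-2.4)^2) = 7.6844
  seg3 = sqrt((-4.3)^2 + (1.2)^2) = 4.4643
  seg4 = sqrt((1.5)^2 + (0.0)^2) = 1.5
Total = 21.711


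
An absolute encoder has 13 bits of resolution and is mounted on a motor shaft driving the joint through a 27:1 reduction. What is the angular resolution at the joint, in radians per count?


counts = 2^13 = 8192
effective counts at joint = 8192 * 27 = 221184
resolution = 2*pi / 221184
= 2.8407e-05 rad/count


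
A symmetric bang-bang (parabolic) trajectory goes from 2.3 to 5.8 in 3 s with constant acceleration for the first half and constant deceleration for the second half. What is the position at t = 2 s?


Symmetric rest-to-rest: each phase covers (pf-p0)/2 in time T/2. 0.5*a*(T/2)^2 = (pf-p0)/2 => a = 4*(pf-p0)/T^2
a = 4*(5.8-2.3)/3^2 = 1.5556
t = 2 is in the deceleration phase (t > T/2).
p = pf - 0.5*a*(T-t)^2 = 5.8 - 0.5*1.5556*1^2
= 5.0222


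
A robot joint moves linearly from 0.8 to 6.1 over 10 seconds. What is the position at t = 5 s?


s = t/T = 5/10 = 0.5
p(t) = p0 + (pf-p0)*s
= 0.8 + (6.1 - 0.8) * 0.5
= 3.45


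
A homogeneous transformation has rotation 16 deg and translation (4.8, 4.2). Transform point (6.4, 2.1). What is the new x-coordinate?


x' = cos(theta)*px - sin(theta)*py + tx
= 0.9613*6.4 - 0.2756*2.1 + 4.8
= 10.3732


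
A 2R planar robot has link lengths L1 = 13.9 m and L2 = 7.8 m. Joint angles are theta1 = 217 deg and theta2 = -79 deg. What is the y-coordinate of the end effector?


Convert angles to radians: theta1 = 3.7874, theta2 = -1.3788
y = L1*sin(theta1) + L2*sin(theta1+theta2)
y = -8.3652 + 5.2192
y = -3.146


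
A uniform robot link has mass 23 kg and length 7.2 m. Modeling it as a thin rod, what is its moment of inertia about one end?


I = (1/3) * m * L^2
= (1/3) * 23 * 7.2^2
= 0.333333 * 23 * 51.84
= 397.44 kg*m^2


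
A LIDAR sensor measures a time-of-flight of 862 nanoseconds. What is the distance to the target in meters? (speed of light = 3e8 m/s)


tof = 862 ns = 8.62e-07 s
dist = c * tof / 2
= 3e8 * 8.62e-07 / 2
= 129.3 m


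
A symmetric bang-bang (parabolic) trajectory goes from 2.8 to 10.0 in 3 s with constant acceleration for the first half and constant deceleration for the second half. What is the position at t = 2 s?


Symmetric rest-to-rest: each phase covers (pf-p0)/2 in time T/2. 0.5*a*(T/2)^2 = (pf-p0)/2 => a = 4*(pf-p0)/T^2
a = 4*(10.0-2.8)/3^2 = 3.2
t = 2 is in the deceleration phase (t > T/2).
p = pf - 0.5*a*(T-t)^2 = 10.0 - 0.5*3.2*1^2
= 8.4


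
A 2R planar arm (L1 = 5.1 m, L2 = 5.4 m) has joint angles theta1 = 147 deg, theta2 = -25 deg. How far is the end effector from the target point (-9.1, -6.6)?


End effector via forward kinematics:
x = L1*cos(t1) + L2*cos(t1+t2) = -7.1388
y = L1*sin(t1) + L2*sin(t1+t2) = 7.3571
Distance to target:
d = sqrt((-9.1 - -7.1388)^2 + (-6.6 - 7.3571)^2)
= sqrt(3.8464 + 194.8012)
= 14.0942 m


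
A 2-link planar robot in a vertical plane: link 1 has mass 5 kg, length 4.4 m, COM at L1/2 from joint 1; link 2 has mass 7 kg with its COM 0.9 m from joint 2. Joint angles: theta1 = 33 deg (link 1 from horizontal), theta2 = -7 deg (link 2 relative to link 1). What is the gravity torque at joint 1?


Horizontal distance from joint 1 to link-1 COM:
  x_c1 = (L1/2)*cos(t1) = 2.2 * 0.8387 = 1.8451 m
Horizontal distance from joint 1 to link-2 COM:
  x_c2 = L1*cos(t1) + Lc2*cos(t1+t2)
       = 4.4*0.8387 + 0.9*0.8988 = 4.4991 m
tau1 = m1*g*x_c1 + m2*g*x_c2
     = 5*9.81*1.8451 + 7*9.81*4.4991
     = 90.5009 + 308.9508
     = 399.4517 Nm


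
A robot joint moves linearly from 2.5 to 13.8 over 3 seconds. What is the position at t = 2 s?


s = t/T = 2/3 = 0.6667
p(t) = p0 + (pf-p0)*s
= 2.5 + (13.8 - 2.5) * 0.6667
= 10.0333


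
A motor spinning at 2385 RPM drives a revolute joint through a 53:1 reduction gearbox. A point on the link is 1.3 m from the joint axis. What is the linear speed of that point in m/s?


omega_motor = 2385 * 2*pi/60 = 249.7566 rad/s
omega_joint = omega_motor / 53 = 4.7124 rad/s
v = omega_joint * r = 4.7124 * 1.3
= 6.1261 m/s


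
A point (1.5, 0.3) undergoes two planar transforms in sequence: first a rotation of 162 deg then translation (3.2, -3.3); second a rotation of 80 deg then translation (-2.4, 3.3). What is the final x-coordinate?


After transform 1:
x1 = cos(162)*1.5 - sin(162)*0.3 + 3.2 = 1.6807
y1 = sin(162)*1.5 + cos(162)*0.3 + -3.3 = -3.1218
After transform 2:
x2 = cos(80)*1.6807 - sin(80)*-3.1218 + -2.4
= 0.9662


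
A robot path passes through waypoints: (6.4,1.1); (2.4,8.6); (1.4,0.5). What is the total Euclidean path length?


Segment lengths:
  seg1 = sqrt((-4.0)^2 + (7.5)^2) = 8.5
  seg2 = sqrt((-1.0)^2 + (-8.1)^2) = 8.1615
Total = 16.6615


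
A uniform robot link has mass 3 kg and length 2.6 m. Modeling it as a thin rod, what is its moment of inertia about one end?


I = (1/3) * m * L^2
= (1/3) * 3 * 2.6^2
= 0.333333 * 3 * 6.76
= 6.76 kg*m^2


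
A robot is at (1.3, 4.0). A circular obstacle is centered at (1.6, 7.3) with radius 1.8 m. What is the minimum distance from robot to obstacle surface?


center_dist = sqrt((1.3-1.6)^2 + (4.0-7.3)^2)
= sqrt(0.09 + 10.89)
= 3.3136
min_dist = center_dist - radius = 3.3136 - 1.8 = 1.5136 m


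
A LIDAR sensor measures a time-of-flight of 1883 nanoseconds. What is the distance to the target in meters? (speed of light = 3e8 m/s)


tof = 1883 ns = 1.883e-06 s
dist = c * tof / 2
= 3e8 * 1.883e-06 / 2
= 282.45 m


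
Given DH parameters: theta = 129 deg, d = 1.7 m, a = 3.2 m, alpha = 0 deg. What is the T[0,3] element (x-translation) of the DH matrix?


T[0,3] = a * cos(theta)
= 3.2 * cos(129 deg)
= 3.2 * -0.6293
= -2.0138


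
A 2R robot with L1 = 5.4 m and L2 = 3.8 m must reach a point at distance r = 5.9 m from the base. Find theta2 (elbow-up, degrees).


cos(theta2) = (r^2 - L1^2 - L2^2) / (2*L1*L2)
cos(theta2) = (34.81 - 29.16 - 14.44) / 41.04
cos(theta2) = -0.214181
theta2 = 102.3675 degrees


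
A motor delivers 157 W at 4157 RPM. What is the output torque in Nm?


omega = 4157 * 2*pi/60 = 435.32 rad/s
tau = P / omega = 157 / 435.32
= 0.3607 Nm


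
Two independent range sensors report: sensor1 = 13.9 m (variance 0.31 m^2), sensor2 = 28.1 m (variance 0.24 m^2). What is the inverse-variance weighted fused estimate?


w1 = (1/var1) / (1/var1 + 1/var2)
   = 3.2258 / (3.2258 + 4.1667) = 0.4364
w2 = 1 - w1 = 0.5636
fused = w1*s1 + w2*s2 = 6.0655 + 15.8382
= 21.9036 m


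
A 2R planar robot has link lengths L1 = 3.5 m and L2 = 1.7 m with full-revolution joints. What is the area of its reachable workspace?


r_max = L1 + L2 = 5.2 m
r_min = |L1 - L2| = 1.8 m
Area = pi*(r_max^2 - r_min^2)
= pi*(27.04 - 3.24)
= pi * 23.8
= 74.7699 m^2


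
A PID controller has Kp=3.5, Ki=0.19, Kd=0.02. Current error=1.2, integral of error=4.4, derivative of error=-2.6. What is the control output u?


u = Kp*e + Ki*int(e) + Kd*de/dt
= 3.5*1.2 + 0.19*4.4 + 0.02*(-2.6)
= 4.2 + 0.836 + -0.052
= 4.984


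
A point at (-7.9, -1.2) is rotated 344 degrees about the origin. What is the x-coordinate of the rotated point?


x' = x*cos(theta) - y*sin(theta)
cos(344 deg) = 0.9613, sin(344 deg) = -0.2756
x' = -7.9 * 0.9613 - -1.2 * -0.2756
= -7.594 - 0.3308
= -7.9247


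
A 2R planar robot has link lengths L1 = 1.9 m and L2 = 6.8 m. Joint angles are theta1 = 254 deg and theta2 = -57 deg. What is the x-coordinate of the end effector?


Convert angles to radians: theta1 = 4.4331, theta2 = -0.9948
x = L1*cos(theta1) + L2*cos(theta1+theta2)
x = -0.5237 + -6.5029
x = -7.0266


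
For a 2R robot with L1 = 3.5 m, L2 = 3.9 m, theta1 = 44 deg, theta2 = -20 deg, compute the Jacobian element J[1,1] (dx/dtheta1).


J[1,1] = -L1*sin(t1) - L2*sin(t1+t2)
= -3.5*sin(44) - 3.9*sin(24)
= -4.0176


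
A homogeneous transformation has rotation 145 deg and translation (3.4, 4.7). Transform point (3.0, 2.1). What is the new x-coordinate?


x' = cos(theta)*px - sin(theta)*py + tx
= -0.8192*3.0 - 0.5736*2.1 + 3.4
= -0.262


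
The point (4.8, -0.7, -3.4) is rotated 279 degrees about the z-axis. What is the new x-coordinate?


Rotation about z-axis: x' = x*cos(theta) - y*sin(theta)
= 4.8 * 0.1564 - -0.7 * -0.9877
= 0.0595


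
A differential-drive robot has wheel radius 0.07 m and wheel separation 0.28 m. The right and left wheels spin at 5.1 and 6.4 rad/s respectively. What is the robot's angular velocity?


vR = r*wR = 0.07*5.1 = 0.357 m/s
vL = r*wL = 0.07*6.4 = 0.448 m/s
v = (vR+vL)/2 = 0.4025 m/s
omega = (vR-vL)/L = -0.325 rad/s
angular velocity = -0.325 rad/s


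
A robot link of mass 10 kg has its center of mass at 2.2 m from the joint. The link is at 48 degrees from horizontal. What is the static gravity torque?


tau = m*g*L*cos(angle)
= 10 * 9.81 * 2.2 * cos(48 deg)
= 10 * 9.81 * 2.2 * 0.6691
= 144.4118 Nm


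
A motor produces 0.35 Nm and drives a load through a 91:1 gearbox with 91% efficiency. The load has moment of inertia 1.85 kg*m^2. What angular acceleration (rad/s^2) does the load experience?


tau_out = tau_motor * N * eta
= 0.35 * 91 * 0.91 = 28.9835 Nm
alpha = tau_out / I = 28.9835 / 1.85
= 15.6668 rad/s^2


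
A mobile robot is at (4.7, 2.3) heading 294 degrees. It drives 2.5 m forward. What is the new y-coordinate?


y_new = y0 + d*sin(theta)
= 2.3 + 2.5*sin(294)
= 2.3 + -2.2839
= 0.0161


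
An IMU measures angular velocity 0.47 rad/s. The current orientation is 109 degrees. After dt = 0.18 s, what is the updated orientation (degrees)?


delta_theta = w * dt = 0.47 * 0.18 = 0.0846 rad
= 4.8472 deg
theta_new = 109 + 4.8472 = 113.8472 deg


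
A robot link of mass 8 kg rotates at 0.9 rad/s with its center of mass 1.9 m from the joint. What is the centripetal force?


F = m * omega^2 * r
= 8 * 0.9^2 * 1.9
= 8 * 0.81 * 1.9
= 12.312 N


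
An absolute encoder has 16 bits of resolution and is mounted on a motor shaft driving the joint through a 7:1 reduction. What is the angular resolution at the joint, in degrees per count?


counts = 2^16 = 65536
effective counts at joint = 65536 * 7 = 458752
resolution = 360 / 458752
= 7.8474e-04 deg/count


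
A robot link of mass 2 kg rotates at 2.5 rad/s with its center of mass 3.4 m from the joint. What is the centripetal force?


F = m * omega^2 * r
= 2 * 2.5^2 * 3.4
= 2 * 6.25 * 3.4
= 42.5 N


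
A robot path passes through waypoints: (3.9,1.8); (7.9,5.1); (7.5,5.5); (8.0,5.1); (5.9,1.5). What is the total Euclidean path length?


Segment lengths:
  seg1 = sqrt((4.0)^2 + (3.3)^2) = 5.1856
  seg2 = sqrt((-0.4)^2 + (0.4)^2) = 0.5657
  seg3 = sqrt((0.5)^2 + (-0.4)^2) = 0.6403
  seg4 = sqrt((-2.1)^2 + (-3.6)^2) = 4.1677
Total = 10.5593


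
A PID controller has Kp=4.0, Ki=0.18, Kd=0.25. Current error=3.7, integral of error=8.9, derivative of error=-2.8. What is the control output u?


u = Kp*e + Ki*int(e) + Kd*de/dt
= 4.0*3.7 + 0.18*8.9 + 0.25*(-2.8)
= 14.8 + 1.602 + -0.7
= 15.702


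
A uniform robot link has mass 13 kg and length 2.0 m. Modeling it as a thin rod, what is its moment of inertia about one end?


I = (1/3) * m * L^2
= (1/3) * 13 * 2.0^2
= 0.333333 * 13 * 4.0
= 17.3333 kg*m^2


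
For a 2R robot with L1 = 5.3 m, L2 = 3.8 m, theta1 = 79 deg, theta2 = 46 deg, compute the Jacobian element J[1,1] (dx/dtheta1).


J[1,1] = -L1*sin(t1) - L2*sin(t1+t2)
= -5.3*sin(79) - 3.8*sin(125)
= -8.3154


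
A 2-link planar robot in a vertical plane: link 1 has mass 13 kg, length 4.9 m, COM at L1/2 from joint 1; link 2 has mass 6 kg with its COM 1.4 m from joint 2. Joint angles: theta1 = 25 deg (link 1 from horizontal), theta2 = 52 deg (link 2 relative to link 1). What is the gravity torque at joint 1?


Horizontal distance from joint 1 to link-1 COM:
  x_c1 = (L1/2)*cos(t1) = 2.45 * 0.9063 = 2.2205 m
Horizontal distance from joint 1 to link-2 COM:
  x_c2 = L1*cos(t1) + Lc2*cos(t1+t2)
       = 4.9*0.9063 + 1.4*0.225 = 4.7558 m
tau1 = m1*g*x_c1 + m2*g*x_c2
     = 13*9.81*2.2205 + 6*9.81*4.7558
     = 283.1745 + 279.9287
     = 563.1032 Nm


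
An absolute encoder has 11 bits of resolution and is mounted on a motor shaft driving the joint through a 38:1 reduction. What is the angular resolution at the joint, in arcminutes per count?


counts = 2^11 = 2048
effective counts at joint = 2048 * 38 = 77824
resolution = 360*60 / 77824
= 0.2775 arcmin/count


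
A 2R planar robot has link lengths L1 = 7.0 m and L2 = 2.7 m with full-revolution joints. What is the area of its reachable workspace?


r_max = L1 + L2 = 9.7 m
r_min = |L1 - L2| = 4.3 m
Area = pi*(r_max^2 - r_min^2)
= pi*(94.09 - 18.49)
= pi * 75.6
= 237.5044 m^2


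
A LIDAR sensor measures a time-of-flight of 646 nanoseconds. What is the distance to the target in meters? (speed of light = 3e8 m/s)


tof = 646 ns = 6.46e-07 s
dist = c * tof / 2
= 3e8 * 6.46e-07 / 2
= 96.9 m


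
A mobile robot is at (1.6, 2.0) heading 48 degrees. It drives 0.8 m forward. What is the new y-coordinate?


y_new = y0 + d*sin(theta)
= 2.0 + 0.8*sin(48)
= 2.0 + 0.5945
= 2.5945


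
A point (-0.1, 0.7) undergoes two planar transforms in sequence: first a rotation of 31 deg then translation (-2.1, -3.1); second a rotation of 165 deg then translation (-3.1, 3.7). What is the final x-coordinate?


After transform 1:
x1 = cos(31)*-0.1 - sin(31)*0.7 + -2.1 = -2.5462
y1 = sin(31)*-0.1 + cos(31)*0.7 + -3.1 = -2.5515
After transform 2:
x2 = cos(165)*-2.5462 - sin(165)*-2.5515 + -3.1
= 0.0199


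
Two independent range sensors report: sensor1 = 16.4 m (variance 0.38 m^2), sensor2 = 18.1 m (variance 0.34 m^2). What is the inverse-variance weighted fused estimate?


w1 = (1/var1) / (1/var1 + 1/var2)
   = 2.6316 / (2.6316 + 2.9412) = 0.4722
w2 = 1 - w1 = 0.5278
fused = w1*s1 + w2*s2 = 7.7444 + 9.5528
= 17.2972 m


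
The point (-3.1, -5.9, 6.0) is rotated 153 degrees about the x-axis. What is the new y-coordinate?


Rotation about x-axis: y' = y*cos(theta) - z*sin(theta)
= -5.9 * -0.891 - 6.0 * 0.454
= 2.533


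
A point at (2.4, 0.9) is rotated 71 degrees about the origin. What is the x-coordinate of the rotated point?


x' = x*cos(theta) - y*sin(theta)
cos(71 deg) = 0.3256, sin(71 deg) = 0.9455
x' = 2.4 * 0.3256 - 0.9 * 0.9455
= 0.7814 - 0.851
= -0.0696


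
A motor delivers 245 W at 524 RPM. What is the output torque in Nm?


omega = 524 * 2*pi/60 = 54.8732 rad/s
tau = P / omega = 245 / 54.8732
= 4.4648 Nm


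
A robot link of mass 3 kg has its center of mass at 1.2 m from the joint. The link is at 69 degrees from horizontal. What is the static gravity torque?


tau = m*g*L*cos(angle)
= 3 * 9.81 * 1.2 * cos(69 deg)
= 3 * 9.81 * 1.2 * 0.3584
= 12.6561 Nm


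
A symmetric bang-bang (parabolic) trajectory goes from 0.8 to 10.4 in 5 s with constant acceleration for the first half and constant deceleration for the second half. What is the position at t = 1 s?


Symmetric rest-to-rest: each phase covers (pf-p0)/2 in time T/2. 0.5*a*(T/2)^2 = (pf-p0)/2 => a = 4*(pf-p0)/T^2
a = 4*(10.4-0.8)/5^2 = 1.536
t = 1 is in the acceleration phase (t <= T/2).
p = p0 + 0.5*a*t^2 = 0.8 + 0.5*1.536*1^2
= 1.568


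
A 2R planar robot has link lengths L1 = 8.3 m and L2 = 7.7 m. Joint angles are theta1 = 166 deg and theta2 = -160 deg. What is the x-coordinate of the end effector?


Convert angles to radians: theta1 = 2.8972, theta2 = -2.7925
x = L1*cos(theta1) + L2*cos(theta1+theta2)
x = -8.0535 + 7.6578
x = -0.3956


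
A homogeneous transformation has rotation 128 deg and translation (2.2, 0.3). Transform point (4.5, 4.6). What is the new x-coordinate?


x' = cos(theta)*px - sin(theta)*py + tx
= -0.6157*4.5 - 0.788*4.6 + 2.2
= -4.1953


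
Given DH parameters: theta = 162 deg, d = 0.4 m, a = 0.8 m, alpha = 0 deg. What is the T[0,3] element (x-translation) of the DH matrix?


T[0,3] = a * cos(theta)
= 0.8 * cos(162 deg)
= 0.8 * -0.9511
= -0.7608


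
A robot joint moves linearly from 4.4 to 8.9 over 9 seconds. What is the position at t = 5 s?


s = t/T = 5/9 = 0.5556
p(t) = p0 + (pf-p0)*s
= 4.4 + (8.9 - 4.4) * 0.5556
= 6.9


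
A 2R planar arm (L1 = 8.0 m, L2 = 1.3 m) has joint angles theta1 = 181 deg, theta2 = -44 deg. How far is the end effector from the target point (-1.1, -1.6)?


End effector via forward kinematics:
x = L1*cos(t1) + L2*cos(t1+t2) = -8.9495
y = L1*sin(t1) + L2*sin(t1+t2) = 0.747
Distance to target:
d = sqrt((-1.1 - -8.9495)^2 + (-1.6 - 0.747)^2)
= sqrt(61.6153 + 5.5083)
= 8.1929 m


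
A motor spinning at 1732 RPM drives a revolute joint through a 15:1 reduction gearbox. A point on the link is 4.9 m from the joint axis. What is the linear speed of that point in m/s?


omega_motor = 1732 * 2*pi/60 = 181.3746 rad/s
omega_joint = omega_motor / 15 = 12.0916 rad/s
v = omega_joint * r = 12.0916 * 4.9
= 59.249 m/s


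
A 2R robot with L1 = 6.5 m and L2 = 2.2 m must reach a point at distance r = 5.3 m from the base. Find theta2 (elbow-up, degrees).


cos(theta2) = (r^2 - L1^2 - L2^2) / (2*L1*L2)
cos(theta2) = (28.09 - 42.25 - 4.84) / 28.6
cos(theta2) = -0.664336
theta2 = 131.6314 degrees
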